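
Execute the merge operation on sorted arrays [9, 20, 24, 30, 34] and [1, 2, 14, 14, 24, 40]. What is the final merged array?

Merging process:

Compare 9 vs 1: take 1 from right. Merged: [1]
Compare 9 vs 2: take 2 from right. Merged: [1, 2]
Compare 9 vs 14: take 9 from left. Merged: [1, 2, 9]
Compare 20 vs 14: take 14 from right. Merged: [1, 2, 9, 14]
Compare 20 vs 14: take 14 from right. Merged: [1, 2, 9, 14, 14]
Compare 20 vs 24: take 20 from left. Merged: [1, 2, 9, 14, 14, 20]
Compare 24 vs 24: take 24 from left. Merged: [1, 2, 9, 14, 14, 20, 24]
Compare 30 vs 24: take 24 from right. Merged: [1, 2, 9, 14, 14, 20, 24, 24]
Compare 30 vs 40: take 30 from left. Merged: [1, 2, 9, 14, 14, 20, 24, 24, 30]
Compare 34 vs 40: take 34 from left. Merged: [1, 2, 9, 14, 14, 20, 24, 24, 30, 34]
Append remaining from right: [40]. Merged: [1, 2, 9, 14, 14, 20, 24, 24, 30, 34, 40]

Final merged array: [1, 2, 9, 14, 14, 20, 24, 24, 30, 34, 40]
Total comparisons: 10

The merged array is [1, 2, 9, 14, 14, 20, 24, 24, 30, 34, 40], requiring 10 comparisons. The merge step runs in O(n) time where n is the total number of elements.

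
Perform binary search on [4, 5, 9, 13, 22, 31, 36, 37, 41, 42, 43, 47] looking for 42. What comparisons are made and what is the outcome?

Binary search for 42 in [4, 5, 9, 13, 22, 31, 36, 37, 41, 42, 43, 47]:

lo=0, hi=11, mid=5, arr[mid]=31 -> 31 < 42, search right half
lo=6, hi=11, mid=8, arr[mid]=41 -> 41 < 42, search right half
lo=9, hi=11, mid=10, arr[mid]=43 -> 43 > 42, search left half
lo=9, hi=9, mid=9, arr[mid]=42 -> Found target at index 9!

Binary search finds 42 at index 9 after 4 comparisons. The search repeatedly halves the search space by comparing with the middle element.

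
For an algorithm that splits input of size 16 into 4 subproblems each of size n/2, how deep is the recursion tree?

For divide and conquer with division factor 2:

Problem sizes at each level:
Level 0: 16
Level 1: 8
Level 2: 4
Level 3: 2
Level 4: 1

The root is level 0 and the size-1 base case is level 4 (the tree spans levels 0 through 4, i.e. 5 levels counting the root), so the depth is the number of divisions: log_2(16) = 4

The recursion tree depth is log_2(16) = 4. At each level, the problem size is divided by 2, so it takes 4 divisions to reduce to a base case of size 1. The algorithm makes 4 recursive calls at each level.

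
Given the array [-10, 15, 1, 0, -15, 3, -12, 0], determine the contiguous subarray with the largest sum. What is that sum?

Using Kadane's algorithm on [-10, 15, 1, 0, -15, 3, -12, 0]:

Scanning through the array:
Position 1 (value 15): max_ending_here = 15, max_so_far = 15
Position 2 (value 1): max_ending_here = 16, max_so_far = 16
Position 3 (value 0): max_ending_here = 16, max_so_far = 16
Position 4 (value -15): max_ending_here = 1, max_so_far = 16
Position 5 (value 3): max_ending_here = 4, max_so_far = 16
Position 6 (value -12): max_ending_here = -8, max_so_far = 16
Position 7 (value 0): max_ending_here = 0, max_so_far = 16

Maximum subarray: [15, 1]
Maximum sum: 16

The maximum subarray is [15, 1] with sum 16. This subarray runs from index 1 to index 2.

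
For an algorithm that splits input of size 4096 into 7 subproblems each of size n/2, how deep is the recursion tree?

For divide and conquer with division factor 2:

Problem sizes at each level:
Level 0: 4096
Level 1: 2048
Level 2: 1024
Level 3: 512
Level 4: 256
Level 5: 128
Level 6: 64
Level 7: 32
Level 8: 16
Level 9: 8
Level 10: 4
Level 11: 2
Level 12: 1

The root is level 0 and the size-1 base case is level 12 (the tree spans levels 0 through 12, i.e. 13 levels counting the root), so the depth is the number of divisions: log_2(4096) = 12

The recursion tree depth is log_2(4096) = 12. At each level, the problem size is divided by 2, so it takes 12 divisions to reduce to a base case of size 1. The algorithm makes 7 recursive calls at each level.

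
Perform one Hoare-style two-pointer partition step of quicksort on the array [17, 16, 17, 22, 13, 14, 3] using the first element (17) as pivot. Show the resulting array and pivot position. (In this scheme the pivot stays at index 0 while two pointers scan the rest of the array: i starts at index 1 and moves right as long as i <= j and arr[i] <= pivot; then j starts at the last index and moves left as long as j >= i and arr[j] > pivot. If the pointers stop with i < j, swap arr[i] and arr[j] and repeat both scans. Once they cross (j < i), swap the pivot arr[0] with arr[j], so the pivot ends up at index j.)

Hoare-style two-pointer partition with pivot = 17:

Initial array: [17, 16, 17, 22, 13, 14, 3]

Pointers start at i = 1, j = 6.
i stops at index 3 (arr[3]=22 > 17), j stops at index 6 (arr[6]=3 <= 17): swap arr[3] and arr[6], array becomes [17, 16, 17, 3, 13, 14, 22]
i ends at 6, j ends at 5: the pointers have crossed (j < i), so scanning stops.

Swap pivot arr[0] with arr[5] to place pivot at position 5: [14, 16, 17, 3, 13, 17, 22]
Pivot position: 5

After partitioning with pivot 17, the array becomes [14, 16, 17, 3, 13, 17, 22]. The pivot is placed at index 5. All elements to the left of the pivot are <= 17, and all elements to the right are > 17.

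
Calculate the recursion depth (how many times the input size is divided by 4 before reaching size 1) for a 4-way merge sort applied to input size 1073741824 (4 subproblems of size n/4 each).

For divide and conquer with division factor 4:

Problem sizes at each level:
Level 0: 1073741824
Level 1: 268435456
Level 2: 67108864
Level 3: 16777216
Level 4: 4194304
Level 5: 1048576
Level 6: 262144
Level 7: 65536
Level 8: 16384
Level 9: 4096
Level 10: 1024
Level 11: 256
Level 12: 64
Level 13: 16
Level 14: 4
Level 15: 1

The root is level 0 and the size-1 base case is level 15 (the tree spans levels 0 through 15, i.e. 16 levels counting the root), so the depth is the number of divisions: log_4(1073741824) = 15

The recursion tree depth is log_4(1073741824) = 15. At each level, the problem size is divided by 4, so it takes 15 divisions to reduce to a base case of size 1. The algorithm makes 4 recursive calls at each level.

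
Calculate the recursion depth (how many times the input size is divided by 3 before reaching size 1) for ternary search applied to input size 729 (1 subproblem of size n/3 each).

For divide and conquer with division factor 3:

Problem sizes at each level:
Level 0: 729
Level 1: 243
Level 2: 81
Level 3: 27
Level 4: 9
Level 5: 3
Level 6: 1

The root is level 0 and the size-1 base case is level 6 (the tree spans levels 0 through 6, i.e. 7 levels counting the root), so the depth is the number of divisions: log_3(729) = 6

The recursion tree depth is log_3(729) = 6. At each level, the problem size is divided by 3, so it takes 6 divisions to reduce to a base case of size 1. The algorithm makes 1 recursive call at each level.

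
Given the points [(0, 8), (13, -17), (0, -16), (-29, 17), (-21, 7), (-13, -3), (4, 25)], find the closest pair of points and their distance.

Computing all pairwise distances among 7 points:

d((0, 8), (13, -17)) = 28.178
d((0, 8), (0, -16)) = 24.0
d((0, 8), (-29, 17)) = 30.3645
d((0, 8), (-21, 7)) = 21.0238
d((0, 8), (-13, -3)) = 17.0294
d((0, 8), (4, 25)) = 17.4642
d((13, -17), (0, -16)) = 13.0384
d((13, -17), (-29, 17)) = 54.037
d((13, -17), (-21, 7)) = 41.6173
d((13, -17), (-13, -3)) = 29.5296
d((13, -17), (4, 25)) = 42.9535
d((0, -16), (-29, 17)) = 43.9318
d((0, -16), (-21, 7)) = 31.1448
d((0, -16), (-13, -3)) = 18.3848
d((0, -16), (4, 25)) = 41.1947
d((-29, 17), (-21, 7)) = 12.8062 <-- minimum
d((-29, 17), (-13, -3)) = 25.6125
d((-29, 17), (4, 25)) = 33.9559
d((-21, 7), (-13, -3)) = 12.8062 <-- minimum
d((-21, 7), (4, 25)) = 30.8058
d((-13, -3), (4, 25)) = 32.7567

Minimum distance: 12.8062 (tie among 2 pairs: (-29, 17) and (-21, 7); (-21, 7) and (-13, -3))

The minimum Euclidean distance is 12.8062. There is a tie: 2 pairs achieve this minimum — (-29, 17) and (-21, 7); (-21, 7) and (-13, -3). Any of these is a valid closest pair. For 7 points, brute-force pairwise comparison is shown above. For large n, the divide-and-conquer algorithm (sort by x, recurse on halves, check the dividing strip) achieves O(n log n).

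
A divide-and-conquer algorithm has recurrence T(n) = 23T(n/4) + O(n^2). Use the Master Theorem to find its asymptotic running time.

Master Theorem for T(n) = 23T(n/4) + O(n^2):

a = 23, b = 4, c = 2
log_b(a) = log_4(23) = 2.2618

Case 1: c = 2 < log_4(23) = 2.2618
T(n) = O(n^(log_4 23))

For T(n) = 23T(n/4) + O(n^2): log_4(23) = 2.2618. This is Case 1 of the Master Theorem (c < log_b(a), work dominated by leaves), giving O(n^(log_4 23)).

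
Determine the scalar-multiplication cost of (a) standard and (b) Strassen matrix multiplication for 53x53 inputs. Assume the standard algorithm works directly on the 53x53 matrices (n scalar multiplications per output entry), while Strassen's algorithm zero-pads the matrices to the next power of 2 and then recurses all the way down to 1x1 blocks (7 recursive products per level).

Matrix multiplication for 53x53 matrices:

Strassen's algorithm requires power-of-2 dimensions. Pad 53x53 to 64x64 (next power of 2).

Standard algorithm: 53^3 = 148877 multiplications
Strassen's algorithm: 7^(log2(64)) = 7^6 = 117649 multiplications
Savings: 148877 - 117649 = 31228 multiplications

Standard: 148877 multiplications (53^3). Strassen: 117649 multiplications (7^6, after padding to 64x64). Strassen reduces 8 recursive multiplications to 7 at each level.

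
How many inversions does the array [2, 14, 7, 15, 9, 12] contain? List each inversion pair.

Finding inversions in [2, 14, 7, 15, 9, 12]:

(1, 2): arr[1]=14 > arr[2]=7
(1, 4): arr[1]=14 > arr[4]=9
(1, 5): arr[1]=14 > arr[5]=12
(3, 4): arr[3]=15 > arr[4]=9
(3, 5): arr[3]=15 > arr[5]=12

Total inversions: 5

The array has 5 inversion(s): (1,2), (1,4), (1,5), (3,4), (3,5). Each pair (i,j) satisfies i < j and arr[i] > arr[j].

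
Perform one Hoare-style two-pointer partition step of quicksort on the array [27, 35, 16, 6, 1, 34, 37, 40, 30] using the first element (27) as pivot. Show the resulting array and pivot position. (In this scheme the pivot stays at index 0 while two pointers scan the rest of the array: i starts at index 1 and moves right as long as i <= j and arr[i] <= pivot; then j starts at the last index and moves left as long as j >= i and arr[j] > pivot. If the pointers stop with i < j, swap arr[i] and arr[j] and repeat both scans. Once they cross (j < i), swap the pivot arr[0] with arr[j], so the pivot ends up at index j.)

Hoare-style two-pointer partition with pivot = 27:

Initial array: [27, 35, 16, 6, 1, 34, 37, 40, 30]

Pointers start at i = 1, j = 8.
i stops at index 1 (arr[1]=35 > 27), j stops at index 4 (arr[4]=1 <= 27): swap arr[1] and arr[4], array becomes [27, 1, 16, 6, 35, 34, 37, 40, 30]
i ends at 4, j ends at 3: the pointers have crossed (j < i), so scanning stops.

Swap pivot arr[0] with arr[3] to place pivot at position 3: [6, 1, 16, 27, 35, 34, 37, 40, 30]
Pivot position: 3

After partitioning with pivot 27, the array becomes [6, 1, 16, 27, 35, 34, 37, 40, 30]. The pivot is placed at index 3. All elements to the left of the pivot are <= 27, and all elements to the right are > 27.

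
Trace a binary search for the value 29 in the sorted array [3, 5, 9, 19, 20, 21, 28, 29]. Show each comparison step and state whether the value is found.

Binary search for 29 in [3, 5, 9, 19, 20, 21, 28, 29]:

lo=0, hi=7, mid=3, arr[mid]=19 -> 19 < 29, search right half
lo=4, hi=7, mid=5, arr[mid]=21 -> 21 < 29, search right half
lo=6, hi=7, mid=6, arr[mid]=28 -> 28 < 29, search right half
lo=7, hi=7, mid=7, arr[mid]=29 -> Found target at index 7!

Binary search finds 29 at index 7 after 4 comparisons. The search repeatedly halves the search space by comparing with the middle element.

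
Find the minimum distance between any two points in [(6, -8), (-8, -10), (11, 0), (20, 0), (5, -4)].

Computing all pairwise distances among 5 points:

d((6, -8), (-8, -10)) = 14.1421
d((6, -8), (11, 0)) = 9.434
d((6, -8), (20, 0)) = 16.1245
d((6, -8), (5, -4)) = 4.1231 <-- minimum
d((-8, -10), (11, 0)) = 21.4709
d((-8, -10), (20, 0)) = 29.7321
d((-8, -10), (5, -4)) = 14.3178
d((11, 0), (20, 0)) = 9.0
d((11, 0), (5, -4)) = 7.2111
d((20, 0), (5, -4)) = 15.5242

Closest pair: (6, -8) and (5, -4) with distance 4.1231

The closest pair is (6, -8) and (5, -4) with Euclidean distance 4.1231. For 5 points, brute-force pairwise comparison is shown above. For large n, the divide-and-conquer algorithm (sort by x, recurse on halves, check the dividing strip) achieves O(n log n).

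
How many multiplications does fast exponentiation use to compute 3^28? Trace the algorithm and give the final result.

Computing 3^28 by squaring (build up from 3^1; each line after the first costs one multiplication):

3^1 = 3
3^2 = (3^1)^2 = 3^2 = 9
3^3 = 3 * 3^2 = 3 * 9 = 27
3^6 = (3^3)^2 = 27^2 = 729
3^7 = 3 * 3^6 = 3 * 729 = 2187
3^14 = (3^7)^2 = 2187^2 = 4782969
3^28 = (3^14)^2 = 4782969^2 = 22876792454961

Result: 22876792454961
Multiplications needed: 6 (6 lines after 3^1)

3^28 = 22876792454961. Using exponentiation by squaring, this requires 6 multiplications. The key idea: if the exponent is even, square the half-power; if odd, multiply by the base once.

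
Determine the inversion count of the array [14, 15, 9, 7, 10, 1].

Finding inversions in [14, 15, 9, 7, 10, 1]:

(0, 2): arr[0]=14 > arr[2]=9
(0, 3): arr[0]=14 > arr[3]=7
(0, 4): arr[0]=14 > arr[4]=10
(0, 5): arr[0]=14 > arr[5]=1
(1, 2): arr[1]=15 > arr[2]=9
(1, 3): arr[1]=15 > arr[3]=7
(1, 4): arr[1]=15 > arr[4]=10
(1, 5): arr[1]=15 > arr[5]=1
(2, 3): arr[2]=9 > arr[3]=7
(2, 5): arr[2]=9 > arr[5]=1
(3, 5): arr[3]=7 > arr[5]=1
(4, 5): arr[4]=10 > arr[5]=1

Total inversions: 12

The array has 12 inversion(s): (0,2), (0,3), (0,4), (0,5), (1,2), (1,3), (1,4), (1,5), (2,3), (2,5), (3,5), (4,5). Each pair (i,j) satisfies i < j and arr[i] > arr[j].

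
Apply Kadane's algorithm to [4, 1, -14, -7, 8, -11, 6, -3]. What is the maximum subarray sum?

Using Kadane's algorithm on [4, 1, -14, -7, 8, -11, 6, -3]:

Scanning through the array:
Position 1 (value 1): max_ending_here = 5, max_so_far = 5
Position 2 (value -14): max_ending_here = -9, max_so_far = 5
Position 3 (value -7): max_ending_here = -7, max_so_far = 5
Position 4 (value 8): max_ending_here = 8, max_so_far = 8
Position 5 (value -11): max_ending_here = -3, max_so_far = 8
Position 6 (value 6): max_ending_here = 6, max_so_far = 8
Position 7 (value -3): max_ending_here = 3, max_so_far = 8

Maximum subarray: [8]
Maximum sum: 8

The maximum subarray is [8] with sum 8. This subarray runs from index 4 to index 4.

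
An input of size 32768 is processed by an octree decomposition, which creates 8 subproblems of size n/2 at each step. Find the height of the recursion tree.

For divide and conquer with division factor 2:

Problem sizes at each level:
Level 0: 32768
Level 1: 16384
Level 2: 8192
Level 3: 4096
Level 4: 2048
Level 5: 1024
Level 6: 512
Level 7: 256
Level 8: 128
Level 9: 64
Level 10: 32
Level 11: 16
Level 12: 8
Level 13: 4
Level 14: 2
Level 15: 1

The root is level 0 and the size-1 base case is level 15 (the tree spans levels 0 through 15, i.e. 16 levels counting the root), so the depth is the number of divisions: log_2(32768) = 15

The recursion tree depth is log_2(32768) = 15. At each level, the problem size is divided by 2, so it takes 15 divisions to reduce to a base case of size 1. The algorithm makes 8 recursive calls at each level.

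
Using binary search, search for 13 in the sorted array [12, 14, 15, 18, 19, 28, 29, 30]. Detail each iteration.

Binary search for 13 in [12, 14, 15, 18, 19, 28, 29, 30]:

lo=0, hi=7, mid=3, arr[mid]=18 -> 18 > 13, search left half
lo=0, hi=2, mid=1, arr[mid]=14 -> 14 > 13, search left half
lo=0, hi=0, mid=0, arr[mid]=12 -> 12 < 13, search right half
lo=1 > hi=0, target 13 not found

Binary search determines that 13 is not in the array after 3 comparisons. The search space was exhausted without finding the target.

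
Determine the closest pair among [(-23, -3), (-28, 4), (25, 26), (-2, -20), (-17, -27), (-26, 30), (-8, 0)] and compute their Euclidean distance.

Computing all pairwise distances among 7 points:

d((-23, -3), (-28, 4)) = 8.6023 <-- minimum
d((-23, -3), (25, 26)) = 56.0803
d((-23, -3), (-2, -20)) = 27.0185
d((-23, -3), (-17, -27)) = 24.7386
d((-23, -3), (-26, 30)) = 33.1361
d((-23, -3), (-8, 0)) = 15.2971
d((-28, 4), (25, 26)) = 57.3847
d((-28, 4), (-2, -20)) = 35.3836
d((-28, 4), (-17, -27)) = 32.8938
d((-28, 4), (-26, 30)) = 26.0768
d((-28, 4), (-8, 0)) = 20.3961
d((25, 26), (-2, -20)) = 53.3385
d((25, 26), (-17, -27)) = 67.624
d((25, 26), (-26, 30)) = 51.1566
d((25, 26), (-8, 0)) = 42.0119
d((-2, -20), (-17, -27)) = 16.5529
d((-2, -20), (-26, 30)) = 55.4617
d((-2, -20), (-8, 0)) = 20.8806
d((-17, -27), (-26, 30)) = 57.7062
d((-17, -27), (-8, 0)) = 28.4605
d((-26, 30), (-8, 0)) = 34.9857

Closest pair: (-23, -3) and (-28, 4) with distance 8.6023

The closest pair is (-23, -3) and (-28, 4) with Euclidean distance 8.6023. For 7 points, brute-force pairwise comparison is shown above. For large n, the divide-and-conquer algorithm (sort by x, recurse on halves, check the dividing strip) achieves O(n log n).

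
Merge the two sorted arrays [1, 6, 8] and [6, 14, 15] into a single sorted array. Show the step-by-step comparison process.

Merging process:

Compare 1 vs 6: take 1 from left. Merged: [1]
Compare 6 vs 6: take 6 from left. Merged: [1, 6]
Compare 8 vs 6: take 6 from right. Merged: [1, 6, 6]
Compare 8 vs 14: take 8 from left. Merged: [1, 6, 6, 8]
Append remaining from right: [14, 15]. Merged: [1, 6, 6, 8, 14, 15]

Final merged array: [1, 6, 6, 8, 14, 15]
Total comparisons: 4

The merged array is [1, 6, 6, 8, 14, 15], requiring 4 comparisons. The merge step runs in O(n) time where n is the total number of elements.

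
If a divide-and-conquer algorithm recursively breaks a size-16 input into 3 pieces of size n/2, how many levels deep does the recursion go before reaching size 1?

For divide and conquer with division factor 2:

Problem sizes at each level:
Level 0: 16
Level 1: 8
Level 2: 4
Level 3: 2
Level 4: 1

The root is level 0 and the size-1 base case is level 4 (the tree spans levels 0 through 4, i.e. 5 levels counting the root), so the depth is the number of divisions: log_2(16) = 4

The recursion tree depth is log_2(16) = 4. At each level, the problem size is divided by 2, so it takes 4 divisions to reduce to a base case of size 1. The algorithm makes 3 recursive calls at each level.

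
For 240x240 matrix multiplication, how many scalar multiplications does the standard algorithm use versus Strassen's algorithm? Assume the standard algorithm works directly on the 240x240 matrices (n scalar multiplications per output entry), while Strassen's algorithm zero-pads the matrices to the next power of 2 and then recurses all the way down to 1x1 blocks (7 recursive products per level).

Matrix multiplication for 240x240 matrices:

Strassen's algorithm requires power-of-2 dimensions. Pad 240x240 to 256x256 (next power of 2).

Standard algorithm: 240^3 = 13824000 multiplications
Strassen's algorithm: 7^(log2(256)) = 7^8 = 5764801 multiplications
Savings: 13824000 - 5764801 = 8059199 multiplications

Standard: 13824000 multiplications (240^3). Strassen: 5764801 multiplications (7^8, after padding to 256x256). Strassen reduces 8 recursive multiplications to 7 at each level.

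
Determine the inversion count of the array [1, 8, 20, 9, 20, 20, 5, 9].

Finding inversions in [1, 8, 20, 9, 20, 20, 5, 9]:

(1, 6): arr[1]=8 > arr[6]=5
(2, 3): arr[2]=20 > arr[3]=9
(2, 6): arr[2]=20 > arr[6]=5
(2, 7): arr[2]=20 > arr[7]=9
(3, 6): arr[3]=9 > arr[6]=5
(4, 6): arr[4]=20 > arr[6]=5
(4, 7): arr[4]=20 > arr[7]=9
(5, 6): arr[5]=20 > arr[6]=5
(5, 7): arr[5]=20 > arr[7]=9

Total inversions: 9

The array has 9 inversion(s): (1,6), (2,3), (2,6), (2,7), (3,6), (4,6), (4,7), (5,6), (5,7). Each pair (i,j) satisfies i < j and arr[i] > arr[j].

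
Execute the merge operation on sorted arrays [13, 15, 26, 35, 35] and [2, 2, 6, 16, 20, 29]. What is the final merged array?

Merging process:

Compare 13 vs 2: take 2 from right. Merged: [2]
Compare 13 vs 2: take 2 from right. Merged: [2, 2]
Compare 13 vs 6: take 6 from right. Merged: [2, 2, 6]
Compare 13 vs 16: take 13 from left. Merged: [2, 2, 6, 13]
Compare 15 vs 16: take 15 from left. Merged: [2, 2, 6, 13, 15]
Compare 26 vs 16: take 16 from right. Merged: [2, 2, 6, 13, 15, 16]
Compare 26 vs 20: take 20 from right. Merged: [2, 2, 6, 13, 15, 16, 20]
Compare 26 vs 29: take 26 from left. Merged: [2, 2, 6, 13, 15, 16, 20, 26]
Compare 35 vs 29: take 29 from right. Merged: [2, 2, 6, 13, 15, 16, 20, 26, 29]
Append remaining from left: [35, 35]. Merged: [2, 2, 6, 13, 15, 16, 20, 26, 29, 35, 35]

Final merged array: [2, 2, 6, 13, 15, 16, 20, 26, 29, 35, 35]
Total comparisons: 9

The merged array is [2, 2, 6, 13, 15, 16, 20, 26, 29, 35, 35], requiring 9 comparisons. The merge step runs in O(n) time where n is the total number of elements.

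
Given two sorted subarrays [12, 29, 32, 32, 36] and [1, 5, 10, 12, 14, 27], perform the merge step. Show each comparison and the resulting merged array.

Merging process:

Compare 12 vs 1: take 1 from right. Merged: [1]
Compare 12 vs 5: take 5 from right. Merged: [1, 5]
Compare 12 vs 10: take 10 from right. Merged: [1, 5, 10]
Compare 12 vs 12: take 12 from left. Merged: [1, 5, 10, 12]
Compare 29 vs 12: take 12 from right. Merged: [1, 5, 10, 12, 12]
Compare 29 vs 14: take 14 from right. Merged: [1, 5, 10, 12, 12, 14]
Compare 29 vs 27: take 27 from right. Merged: [1, 5, 10, 12, 12, 14, 27]
Append remaining from left: [29, 32, 32, 36]. Merged: [1, 5, 10, 12, 12, 14, 27, 29, 32, 32, 36]

Final merged array: [1, 5, 10, 12, 12, 14, 27, 29, 32, 32, 36]
Total comparisons: 7

The merged array is [1, 5, 10, 12, 12, 14, 27, 29, 32, 32, 36], requiring 7 comparisons. The merge step runs in O(n) time where n is the total number of elements.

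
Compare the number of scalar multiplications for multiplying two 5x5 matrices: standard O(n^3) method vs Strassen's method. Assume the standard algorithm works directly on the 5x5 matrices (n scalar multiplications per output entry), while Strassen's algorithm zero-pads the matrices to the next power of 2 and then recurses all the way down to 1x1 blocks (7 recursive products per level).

Matrix multiplication for 5x5 matrices:

Strassen's algorithm requires power-of-2 dimensions. Pad 5x5 to 8x8 (next power of 2).

Standard algorithm: 5^3 = 125 multiplications
Strassen's algorithm: 7^(log2(8)) = 7^3 = 343 multiplications
Difference: 125 - 343 = -218 (Strassen uses MORE here due to padding overhead — for small or just-over-power-of-2 n, padding can outweigh the per-level savings)

Standard: 125 multiplications (5^3). Strassen: 343 multiplications (7^3, after padding to 8x8). Strassen reduces 8 recursive multiplications to 7 at each level.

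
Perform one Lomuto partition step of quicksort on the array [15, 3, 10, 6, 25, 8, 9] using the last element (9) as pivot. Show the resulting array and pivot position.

Lomuto partition with pivot = 9:

Initial array: [15, 3, 10, 6, 25, 8, 9]

arr[0]=15 > 9: no swap
arr[1]=3 <= 9: swap with position 0, array becomes [3, 15, 10, 6, 25, 8, 9]
arr[2]=10 > 9: no swap
arr[3]=6 <= 9: swap with position 1, array becomes [3, 6, 10, 15, 25, 8, 9]
arr[4]=25 > 9: no swap
arr[5]=8 <= 9: swap with position 2, array becomes [3, 6, 8, 15, 25, 10, 9]

Place pivot at position 3: [3, 6, 8, 9, 25, 10, 15]
Pivot position: 3

After partitioning with pivot 9, the array becomes [3, 6, 8, 9, 25, 10, 15]. The pivot is placed at index 3. All elements to the left of the pivot are <= 9, and all elements to the right are > 9.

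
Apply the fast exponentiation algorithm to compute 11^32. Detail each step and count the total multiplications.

Computing 11^32 by squaring (build up from 11^1; each line after the first costs one multiplication):

11^1 = 11
11^2 = (11^1)^2 = 11^2 = 121
11^4 = (11^2)^2 = 121^2 = 14641
11^8 = (11^4)^2 = 14641^2 = 214358881
11^16 = (11^8)^2 = 214358881^2 = 45949729863572161
11^32 = (11^16)^2 = 45949729863572161^2 = 2111377674535255285545615254209921

Result: 2111377674535255285545615254209921
Multiplications needed: 5 (5 lines after 11^1)

11^32 = 2111377674535255285545615254209921. Using exponentiation by squaring, this requires 5 multiplications. The key idea: if the exponent is even, square the half-power; if odd, multiply by the base once.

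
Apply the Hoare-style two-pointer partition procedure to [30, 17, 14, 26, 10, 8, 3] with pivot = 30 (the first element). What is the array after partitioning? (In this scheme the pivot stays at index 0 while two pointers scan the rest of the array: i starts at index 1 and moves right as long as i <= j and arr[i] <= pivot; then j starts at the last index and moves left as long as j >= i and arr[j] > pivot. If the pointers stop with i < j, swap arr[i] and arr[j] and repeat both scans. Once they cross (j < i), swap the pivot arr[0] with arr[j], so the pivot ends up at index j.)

Hoare-style two-pointer partition with pivot = 30:

Initial array: [30, 17, 14, 26, 10, 8, 3]

Pointers start at i = 1, j = 6.
i ends at 7, j ends at 6: the pointers have crossed (j < i), so scanning stops.

Swap pivot arr[0] with arr[6] to place pivot at position 6: [3, 17, 14, 26, 10, 8, 30]
Pivot position: 6

After partitioning with pivot 30, the array becomes [3, 17, 14, 26, 10, 8, 30]. The pivot is placed at index 6. All elements to the left of the pivot are <= 30, and all elements to the right are > 30.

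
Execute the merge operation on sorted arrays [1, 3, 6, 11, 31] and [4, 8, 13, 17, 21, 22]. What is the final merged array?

Merging process:

Compare 1 vs 4: take 1 from left. Merged: [1]
Compare 3 vs 4: take 3 from left. Merged: [1, 3]
Compare 6 vs 4: take 4 from right. Merged: [1, 3, 4]
Compare 6 vs 8: take 6 from left. Merged: [1, 3, 4, 6]
Compare 11 vs 8: take 8 from right. Merged: [1, 3, 4, 6, 8]
Compare 11 vs 13: take 11 from left. Merged: [1, 3, 4, 6, 8, 11]
Compare 31 vs 13: take 13 from right. Merged: [1, 3, 4, 6, 8, 11, 13]
Compare 31 vs 17: take 17 from right. Merged: [1, 3, 4, 6, 8, 11, 13, 17]
Compare 31 vs 21: take 21 from right. Merged: [1, 3, 4, 6, 8, 11, 13, 17, 21]
Compare 31 vs 22: take 22 from right. Merged: [1, 3, 4, 6, 8, 11, 13, 17, 21, 22]
Append remaining from left: [31]. Merged: [1, 3, 4, 6, 8, 11, 13, 17, 21, 22, 31]

Final merged array: [1, 3, 4, 6, 8, 11, 13, 17, 21, 22, 31]
Total comparisons: 10

The merged array is [1, 3, 4, 6, 8, 11, 13, 17, 21, 22, 31], requiring 10 comparisons. The merge step runs in O(n) time where n is the total number of elements.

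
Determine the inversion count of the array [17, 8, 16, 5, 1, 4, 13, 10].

Finding inversions in [17, 8, 16, 5, 1, 4, 13, 10]:

(0, 1): arr[0]=17 > arr[1]=8
(0, 2): arr[0]=17 > arr[2]=16
(0, 3): arr[0]=17 > arr[3]=5
(0, 4): arr[0]=17 > arr[4]=1
(0, 5): arr[0]=17 > arr[5]=4
(0, 6): arr[0]=17 > arr[6]=13
(0, 7): arr[0]=17 > arr[7]=10
(1, 3): arr[1]=8 > arr[3]=5
(1, 4): arr[1]=8 > arr[4]=1
(1, 5): arr[1]=8 > arr[5]=4
(2, 3): arr[2]=16 > arr[3]=5
(2, 4): arr[2]=16 > arr[4]=1
(2, 5): arr[2]=16 > arr[5]=4
(2, 6): arr[2]=16 > arr[6]=13
(2, 7): arr[2]=16 > arr[7]=10
(3, 4): arr[3]=5 > arr[4]=1
(3, 5): arr[3]=5 > arr[5]=4
(6, 7): arr[6]=13 > arr[7]=10

Total inversions: 18

The array has 18 inversion(s): (0,1), (0,2), (0,3), (0,4), (0,5), (0,6), (0,7), (1,3), (1,4), (1,5), (2,3), (2,4), (2,5), (2,6), (2,7), (3,4), (3,5), (6,7). Each pair (i,j) satisfies i < j and arr[i] > arr[j].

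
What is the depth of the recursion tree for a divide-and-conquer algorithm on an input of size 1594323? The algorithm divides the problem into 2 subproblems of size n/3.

For divide and conquer with division factor 3:

Problem sizes at each level:
Level 0: 1594323
Level 1: 531441
Level 2: 177147
Level 3: 59049
Level 4: 19683
Level 5: 6561
Level 6: 2187
Level 7: 729
Level 8: 243
Level 9: 81
Level 10: 27
Level 11: 9
Level 12: 3
Level 13: 1

The root is level 0 and the size-1 base case is level 13 (the tree spans levels 0 through 13, i.e. 14 levels counting the root), so the depth is the number of divisions: log_3(1594323) = 13

The recursion tree depth is log_3(1594323) = 13. At each level, the problem size is divided by 3, so it takes 13 divisions to reduce to a base case of size 1. The algorithm makes 2 recursive calls at each level.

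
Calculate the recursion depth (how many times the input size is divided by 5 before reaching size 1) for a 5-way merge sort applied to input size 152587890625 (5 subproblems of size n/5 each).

For divide and conquer with division factor 5:

Problem sizes at each level:
Level 0: 152587890625
Level 1: 30517578125
Level 2: 6103515625
Level 3: 1220703125
Level 4: 244140625
Level 5: 48828125
Level 6: 9765625
Level 7: 1953125
Level 8: 390625
Level 9: 78125
Level 10: 15625
Level 11: 3125
Level 12: 625
Level 13: 125
Level 14: 25
Level 15: 5
Level 16: 1

The root is level 0 and the size-1 base case is level 16 (the tree spans levels 0 through 16, i.e. 17 levels counting the root), so the depth is the number of divisions: log_5(152587890625) = 16

The recursion tree depth is log_5(152587890625) = 16. At each level, the problem size is divided by 5, so it takes 16 divisions to reduce to a base case of size 1. The algorithm makes 5 recursive calls at each level.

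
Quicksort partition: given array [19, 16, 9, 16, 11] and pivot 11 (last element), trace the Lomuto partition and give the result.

Lomuto partition with pivot = 11:

Initial array: [19, 16, 9, 16, 11]

arr[0]=19 > 11: no swap
arr[1]=16 > 11: no swap
arr[2]=9 <= 11: swap with position 0, array becomes [9, 16, 19, 16, 11]
arr[3]=16 > 11: no swap

Place pivot at position 1: [9, 11, 19, 16, 16]
Pivot position: 1

After partitioning with pivot 11, the array becomes [9, 11, 19, 16, 16]. The pivot is placed at index 1. All elements to the left of the pivot are <= 11, and all elements to the right are > 11.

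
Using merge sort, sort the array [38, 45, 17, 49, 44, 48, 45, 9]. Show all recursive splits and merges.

Merge sort trace:

Split: [38, 45, 17, 49, 44, 48, 45, 9] -> [38, 45, 17, 49] and [44, 48, 45, 9]
  Split: [38, 45, 17, 49] -> [38, 45] and [17, 49]
    Split: [38, 45] -> [38] and [45]
    Merge: [38] + [45] -> [38, 45]
    Split: [17, 49] -> [17] and [49]
    Merge: [17] + [49] -> [17, 49]
  Merge: [38, 45] + [17, 49] -> [17, 38, 45, 49]
  Split: [44, 48, 45, 9] -> [44, 48] and [45, 9]
    Split: [44, 48] -> [44] and [48]
    Merge: [44] + [48] -> [44, 48]
    Split: [45, 9] -> [45] and [9]
    Merge: [45] + [9] -> [9, 45]
  Merge: [44, 48] + [9, 45] -> [9, 44, 45, 48]
Merge: [17, 38, 45, 49] + [9, 44, 45, 48] -> [9, 17, 38, 44, 45, 45, 48, 49]

Final sorted array: [9, 17, 38, 44, 45, 45, 48, 49]

The merge sort proceeds by recursively splitting the array and merging sorted halves.
After all merges, the sorted array is [9, 17, 38, 44, 45, 45, 48, 49].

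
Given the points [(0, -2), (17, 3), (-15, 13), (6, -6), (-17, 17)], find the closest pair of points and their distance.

Computing all pairwise distances among 5 points:

d((0, -2), (17, 3)) = 17.72
d((0, -2), (-15, 13)) = 21.2132
d((0, -2), (6, -6)) = 7.2111
d((0, -2), (-17, 17)) = 25.4951
d((17, 3), (-15, 13)) = 33.5261
d((17, 3), (6, -6)) = 14.2127
d((17, 3), (-17, 17)) = 36.7696
d((-15, 13), (6, -6)) = 28.3196
d((-15, 13), (-17, 17)) = 4.4721 <-- minimum
d((6, -6), (-17, 17)) = 32.5269

Closest pair: (-15, 13) and (-17, 17) with distance 4.4721

The closest pair is (-15, 13) and (-17, 17) with Euclidean distance 4.4721. For 5 points, brute-force pairwise comparison is shown above. For large n, the divide-and-conquer algorithm (sort by x, recurse on halves, check the dividing strip) achieves O(n log n).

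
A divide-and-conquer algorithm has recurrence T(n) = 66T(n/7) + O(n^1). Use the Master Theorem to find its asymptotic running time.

Master Theorem for T(n) = 66T(n/7) + O(n^1):

a = 66, b = 7, c = 1
log_b(a) = log_7(66) = 2.1531

Case 1: c = 1 < log_7(66) = 2.1531
T(n) = O(n^(log_7 66))

For T(n) = 66T(n/7) + O(n^1): log_7(66) = 2.1531. This is Case 1 of the Master Theorem (c < log_b(a), work dominated by leaves), giving O(n^(log_7 66)).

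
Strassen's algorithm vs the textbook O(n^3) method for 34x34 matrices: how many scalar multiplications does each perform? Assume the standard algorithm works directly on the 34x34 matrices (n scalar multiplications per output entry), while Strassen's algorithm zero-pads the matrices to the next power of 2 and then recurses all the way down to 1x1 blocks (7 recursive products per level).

Matrix multiplication for 34x34 matrices:

Strassen's algorithm requires power-of-2 dimensions. Pad 34x34 to 64x64 (next power of 2).

Standard algorithm: 34^3 = 39304 multiplications
Strassen's algorithm: 7^(log2(64)) = 7^6 = 117649 multiplications
Difference: 39304 - 117649 = -78345 (Strassen uses MORE here due to padding overhead — for small or just-over-power-of-2 n, padding can outweigh the per-level savings)

Standard: 39304 multiplications (34^3). Strassen: 117649 multiplications (7^6, after padding to 64x64). Strassen reduces 8 recursive multiplications to 7 at each level.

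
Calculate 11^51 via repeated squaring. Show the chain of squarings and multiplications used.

Computing 11^51 by squaring (build up from 11^1; each line after the first costs one multiplication):

11^1 = 11
11^2 = (11^1)^2 = 11^2 = 121
11^3 = 11 * 11^2 = 11 * 121 = 1331
11^6 = (11^3)^2 = 1331^2 = 1771561
11^12 = (11^6)^2 = 1771561^2 = 3138428376721
11^24 = (11^12)^2 = 3138428376721^2 = 9849732675807611094711841
11^25 = 11 * 11^24 = 11 * 9849732675807611094711841 = 108347059433883722041830251
11^50 = (11^25)^2 = 108347059433883722041830251^2 = 11739085287969531650666649599035831993898213898723001
11^51 = 11 * 11^50 = 11 * 11739085287969531650666649599035831993898213898723001 = 129129938167664848157333145589394151932880352885953011

Result: 129129938167664848157333145589394151932880352885953011
Multiplications needed: 8 (8 lines after 11^1)

11^51 = 129129938167664848157333145589394151932880352885953011. Using exponentiation by squaring, this requires 8 multiplications. The key idea: if the exponent is even, square the half-power; if odd, multiply by the base once.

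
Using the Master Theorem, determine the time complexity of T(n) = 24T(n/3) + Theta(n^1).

Master Theorem for T(n) = 24T(n/3) + O(n^1):

a = 24, b = 3, c = 1
log_b(a) = log_3(24) = 2.8928

Case 1: c = 1 < log_3(24) = 2.8928
T(n) = O(n^(log_3 24))

For T(n) = 24T(n/3) + O(n^1): log_3(24) = 2.8928. This is Case 1 of the Master Theorem (c < log_b(a), work dominated by leaves), giving O(n^(log_3 24)).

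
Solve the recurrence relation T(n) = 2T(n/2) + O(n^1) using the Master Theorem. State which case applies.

Master Theorem for T(n) = 2T(n/2) + O(n^1):

a = 2, b = 2, c = 1
log_b(a) = log_2(2) = 1.0000

Case 2: c = 1 = log_2(2) = 1.0000
T(n) = O(n^1 log n) = O(n log n)

For T(n) = 2T(n/2) + O(n^1): log_2(2) = 1.0000. This is Case 2 of the Master Theorem (c = log_b(a), equal work at all levels), giving O(n log n).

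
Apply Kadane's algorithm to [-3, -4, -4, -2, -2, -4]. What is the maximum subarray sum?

Using Kadane's algorithm on [-3, -4, -4, -2, -2, -4]:

Scanning through the array:
Position 1 (value -4): max_ending_here = -4, max_so_far = -3
Position 2 (value -4): max_ending_here = -4, max_so_far = -3
Position 3 (value -2): max_ending_here = -2, max_so_far = -2
Position 4 (value -2): max_ending_here = -2, max_so_far = -2
Position 5 (value -4): max_ending_here = -4, max_so_far = -2

Maximum subarray: [-2]
Maximum sum: -2

The maximum subarray is [-2] with sum -2. This subarray runs from index 3 to index 3.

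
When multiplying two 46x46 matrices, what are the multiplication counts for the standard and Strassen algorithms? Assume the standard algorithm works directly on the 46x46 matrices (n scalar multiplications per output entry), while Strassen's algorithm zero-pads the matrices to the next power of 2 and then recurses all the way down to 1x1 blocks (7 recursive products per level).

Matrix multiplication for 46x46 matrices:

Strassen's algorithm requires power-of-2 dimensions. Pad 46x46 to 64x64 (next power of 2).

Standard algorithm: 46^3 = 97336 multiplications
Strassen's algorithm: 7^(log2(64)) = 7^6 = 117649 multiplications
Difference: 97336 - 117649 = -20313 (Strassen uses MORE here due to padding overhead — for small or just-over-power-of-2 n, padding can outweigh the per-level savings)

Standard: 97336 multiplications (46^3). Strassen: 117649 multiplications (7^6, after padding to 64x64). Strassen reduces 8 recursive multiplications to 7 at each level.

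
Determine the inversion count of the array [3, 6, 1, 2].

Finding inversions in [3, 6, 1, 2]:

(0, 2): arr[0]=3 > arr[2]=1
(0, 3): arr[0]=3 > arr[3]=2
(1, 2): arr[1]=6 > arr[2]=1
(1, 3): arr[1]=6 > arr[3]=2

Total inversions: 4

The array has 4 inversion(s): (0,2), (0,3), (1,2), (1,3). Each pair (i,j) satisfies i < j and arr[i] > arr[j].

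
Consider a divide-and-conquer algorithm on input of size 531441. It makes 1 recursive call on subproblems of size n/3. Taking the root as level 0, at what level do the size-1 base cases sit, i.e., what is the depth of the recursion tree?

For divide and conquer with division factor 3:

Problem sizes at each level:
Level 0: 531441
Level 1: 177147
Level 2: 59049
Level 3: 19683
Level 4: 6561
Level 5: 2187
Level 6: 729
Level 7: 243
Level 8: 81
Level 9: 27
Level 10: 9
Level 11: 3
Level 12: 1

The root is level 0 and the size-1 base case is level 12 (the tree spans levels 0 through 12, i.e. 13 levels counting the root), so the depth is the number of divisions: log_3(531441) = 12

The recursion tree depth is log_3(531441) = 12. At each level, the problem size is divided by 3, so it takes 12 divisions to reduce to a base case of size 1. The algorithm makes 1 recursive call at each level.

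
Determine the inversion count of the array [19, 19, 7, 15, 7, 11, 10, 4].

Finding inversions in [19, 19, 7, 15, 7, 11, 10, 4]:

(0, 2): arr[0]=19 > arr[2]=7
(0, 3): arr[0]=19 > arr[3]=15
(0, 4): arr[0]=19 > arr[4]=7
(0, 5): arr[0]=19 > arr[5]=11
(0, 6): arr[0]=19 > arr[6]=10
(0, 7): arr[0]=19 > arr[7]=4
(1, 2): arr[1]=19 > arr[2]=7
(1, 3): arr[1]=19 > arr[3]=15
(1, 4): arr[1]=19 > arr[4]=7
(1, 5): arr[1]=19 > arr[5]=11
(1, 6): arr[1]=19 > arr[6]=10
(1, 7): arr[1]=19 > arr[7]=4
(2, 7): arr[2]=7 > arr[7]=4
(3, 4): arr[3]=15 > arr[4]=7
(3, 5): arr[3]=15 > arr[5]=11
(3, 6): arr[3]=15 > arr[6]=10
(3, 7): arr[3]=15 > arr[7]=4
(4, 7): arr[4]=7 > arr[7]=4
(5, 6): arr[5]=11 > arr[6]=10
(5, 7): arr[5]=11 > arr[7]=4
(6, 7): arr[6]=10 > arr[7]=4

Total inversions: 21

The array has 21 inversion(s): (0,2), (0,3), (0,4), (0,5), (0,6), (0,7), (1,2), (1,3), (1,4), (1,5), (1,6), (1,7), (2,7), (3,4), (3,5), (3,6), (3,7), (4,7), (5,6), (5,7), (6,7). Each pair (i,j) satisfies i < j and arr[i] > arr[j].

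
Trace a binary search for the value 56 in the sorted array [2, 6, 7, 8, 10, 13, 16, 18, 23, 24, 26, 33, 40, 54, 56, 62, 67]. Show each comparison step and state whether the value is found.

Binary search for 56 in [2, 6, 7, 8, 10, 13, 16, 18, 23, 24, 26, 33, 40, 54, 56, 62, 67]:

lo=0, hi=16, mid=8, arr[mid]=23 -> 23 < 56, search right half
lo=9, hi=16, mid=12, arr[mid]=40 -> 40 < 56, search right half
lo=13, hi=16, mid=14, arr[mid]=56 -> Found target at index 14!

Binary search finds 56 at index 14 after 3 comparisons. The search repeatedly halves the search space by comparing with the middle element.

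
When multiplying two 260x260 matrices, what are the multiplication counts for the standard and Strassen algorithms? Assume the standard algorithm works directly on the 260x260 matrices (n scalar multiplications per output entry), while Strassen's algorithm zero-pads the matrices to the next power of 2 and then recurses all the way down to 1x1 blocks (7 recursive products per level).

Matrix multiplication for 260x260 matrices:

Strassen's algorithm requires power-of-2 dimensions. Pad 260x260 to 512x512 (next power of 2).

Standard algorithm: 260^3 = 17576000 multiplications
Strassen's algorithm: 7^(log2(512)) = 7^9 = 40353607 multiplications
Difference: 17576000 - 40353607 = -22777607 (Strassen uses MORE here due to padding overhead — for small or just-over-power-of-2 n, padding can outweigh the per-level savings)

Standard: 17576000 multiplications (260^3). Strassen: 40353607 multiplications (7^9, after padding to 512x512). Strassen reduces 8 recursive multiplications to 7 at each level.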